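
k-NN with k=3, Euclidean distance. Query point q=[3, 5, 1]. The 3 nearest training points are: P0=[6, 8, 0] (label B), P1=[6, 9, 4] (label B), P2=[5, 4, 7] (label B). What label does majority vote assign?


d(q,P0) = 4.3589  (label B)
d(q,P1) = 5.831  (label B)
d(q,P2) = 6.4031  (label B)
Votes: A=0, B=3
Majority → B

B


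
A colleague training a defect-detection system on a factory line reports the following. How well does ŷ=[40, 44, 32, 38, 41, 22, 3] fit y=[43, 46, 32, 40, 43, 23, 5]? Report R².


ȳ = 33.1429
SS_res = Σ(y-ŷ)² = 26
SS_tot = Σ(y-ȳ)² = 1302.86
R² = 1 - SS_res/SS_tot = 1 - 0.02 = 0.98

0.98


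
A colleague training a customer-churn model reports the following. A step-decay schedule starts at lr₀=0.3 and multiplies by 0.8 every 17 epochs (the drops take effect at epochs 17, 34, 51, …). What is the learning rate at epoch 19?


n_drops = ⌊19/17⌋ = 1
lr = 0.3·0.8^1 = 0.3·0.8 = 0.24

0.24


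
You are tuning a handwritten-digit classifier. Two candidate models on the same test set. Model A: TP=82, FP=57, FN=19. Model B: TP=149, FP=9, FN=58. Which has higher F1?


Model A: P=82/139=0.5899, R=82/101=0.8119, F1=2PR/(P+R)=2TP/(2TP+FP+FN)=164/240=0.6833
Model B: P=149/158=0.943, R=149/207=0.7198, F1=2PR/(P+R)=2TP/(2TP+FP+FN)=298/365=0.8164
0.6833 < 0.8164 → Model B

Model B


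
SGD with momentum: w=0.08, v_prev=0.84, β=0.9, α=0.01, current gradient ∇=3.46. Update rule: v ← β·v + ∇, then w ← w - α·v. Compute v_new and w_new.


v_new = 0.9·0.84 + 3.46 = 0.756 + 3.46 = 4.216
w_new = 0.08 - 0.01·4.216 = 0.08 - 0.04216 = 0.03784

v_new=4.216, w_new=0.03784


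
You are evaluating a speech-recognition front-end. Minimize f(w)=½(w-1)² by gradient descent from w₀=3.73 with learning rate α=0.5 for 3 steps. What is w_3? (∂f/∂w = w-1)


step 1: grad = 3.73-1 = 2.73; w = 3.73 - 0.5·(2.73) = 2.365
step 2: grad = 2.365-1 = 1.365; w = 2.365 - 0.5·(1.365) = 1.6825
step 3: grad = 1.6825-1 = 0.6825; w = 1.6825 - 0.5·(0.6825) = 1.34125

1.34125


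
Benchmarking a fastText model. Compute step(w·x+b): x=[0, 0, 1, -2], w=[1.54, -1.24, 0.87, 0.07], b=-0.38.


z = (0)·(1.54) + (0)·(-1.24) + (1)·(0.87) + (-2)·(0.07) - 0.38
  = 0.35
step(z) = 1 (z≥0)

1


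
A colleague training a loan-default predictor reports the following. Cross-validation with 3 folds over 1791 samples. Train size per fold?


Fold size = 1791/3 = 597
Training per fold = 1791 - 597 = 1194

1194


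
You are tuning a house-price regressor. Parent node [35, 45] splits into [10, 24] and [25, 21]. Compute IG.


Parent = [35, 45], H_parent = 0.9887
H_left = 0.874 (n=34), H_right = 0.9945 (n=46)
H_children = (34/80)·0.874 + (46/80)·0.9945 = 0.9433
IG = 0.9887 - 0.9433 = 0.0454

0.0454


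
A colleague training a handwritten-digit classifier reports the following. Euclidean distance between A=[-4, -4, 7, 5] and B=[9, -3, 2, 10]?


d = √((-4-9)² + (-4+ 3)² + (7-2)² + (5-10)²)
  = √(169 + 1 + 25 + 25)
  = √220 = 14.8324

14.8324


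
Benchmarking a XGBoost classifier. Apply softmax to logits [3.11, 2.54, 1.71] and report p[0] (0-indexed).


Exponentials: e^3.11=22.421, e^2.54=12.6797, e^1.71=5.529
Sum = 40.6297
Softmax = [0.5518, 0.3121, 0.1361]
p[0] = 22.421/40.6297 = 0.5518

0.5518


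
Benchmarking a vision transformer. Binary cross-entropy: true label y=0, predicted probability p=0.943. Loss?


BCE = -[y·ln(p) + (1-y)·ln(1-p)]
= -0 - 1·ln(1-0.943)
= -ln(0.057) = 2.8647

2.8647


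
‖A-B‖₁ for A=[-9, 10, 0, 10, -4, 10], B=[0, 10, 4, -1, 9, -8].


d = |-9-0| + |10-10| + |0-4| + |10+ 1| + |-4-9| + |10+ 8|
  = 9 + 0 + 4 + 11 + 13 + 18
  = 55

55


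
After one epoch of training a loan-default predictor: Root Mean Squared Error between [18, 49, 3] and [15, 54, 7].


MSE = 50/3 = 16.6667
RMSE = √(50/3) = 4.0825

4.0825


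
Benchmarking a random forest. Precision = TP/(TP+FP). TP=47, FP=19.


Precision = TP/(TP+FP)
= 47/(47+19)
= 47/66 = 71.21%

71.21%


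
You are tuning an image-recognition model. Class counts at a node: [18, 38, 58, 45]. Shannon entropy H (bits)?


Probabilities: [18/159, 38/159, 58/159, 45/159] ≈ [0.1132, 0.239, 0.3648, 0.283]
H = -((18/159)·log₂(18/159) + (38/159)·log₂(38/159) + (58/159)·log₂(58/159) + (45/159)·log₂(45/159))
  = 1.8954 bits

1.8954 bits


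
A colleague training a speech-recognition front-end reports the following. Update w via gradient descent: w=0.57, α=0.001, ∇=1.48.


w_new = w - α·∇
= 0.57 - 0.001·1.48
= 0.57 - 0.00148
= 0.56852

0.56852


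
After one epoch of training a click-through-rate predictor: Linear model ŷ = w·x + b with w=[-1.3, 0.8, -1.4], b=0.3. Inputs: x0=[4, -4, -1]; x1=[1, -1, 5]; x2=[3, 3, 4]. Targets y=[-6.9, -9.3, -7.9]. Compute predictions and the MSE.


ŷ0 = (-1.3)·(4) + (0.8)·(-4) + (-1.4)·(-1) + 0.3 = -6.7
ŷ1 = (-1.3)·(1) + (0.8)·(-1) + (-1.4)·(5) + 0.3 = -8.8
ŷ2 = (-1.3)·(3) + (0.8)·(3) + (-1.4)·(4) + 0.3 = -6.8
errors² = [0.04, 0.25, 1.21]
MSE = 1.5000/3 = 0.5

0.5


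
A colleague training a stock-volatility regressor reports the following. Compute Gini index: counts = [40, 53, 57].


Probabilities: [40/150, 53/150, 57/150] ≈ [0.2667, 0.3533, 0.38]
Σpᵢ² = (1600 + 2809 + 3249)/150² = 7658/22500
Gini = 1 - Σpᵢ² = 1 - 7658/22500 = 0.6596

0.6596


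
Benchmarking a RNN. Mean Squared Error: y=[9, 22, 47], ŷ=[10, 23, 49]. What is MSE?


Squared errors: (9-10)²=1, (22-23)²=1, (47-49)²=4
Sum = 6
MSE = 6/3 = 2

2


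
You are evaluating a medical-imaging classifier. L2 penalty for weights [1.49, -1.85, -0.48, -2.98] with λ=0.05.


‖w‖₂² = (1.49)² + (-1.85)² + (-0.48)² + (-2.98)²
     = 2.2201 + 3.4225 + 0.2304 + 8.8804
     = 14.7534
λ·‖w‖₂² = 0.05·14.7534 = 0.73767

0.73767


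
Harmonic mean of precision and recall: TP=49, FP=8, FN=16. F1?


Precision = 49/57 = 0.8596
Recall = 49/65 = 0.7538
F1 = 2·P·R/(P+R) = 2·TP/(2·TP+FP+FN) = 98/(98+8+16) = 98/122 = 0.8033

0.8033


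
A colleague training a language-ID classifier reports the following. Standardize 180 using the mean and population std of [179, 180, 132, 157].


μ = 162, σ = 19.6087
z = (180 - 162)/19.6087 = 0.918

0.918


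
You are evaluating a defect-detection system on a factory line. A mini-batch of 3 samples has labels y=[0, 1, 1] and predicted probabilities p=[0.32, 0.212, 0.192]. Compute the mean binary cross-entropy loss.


L[0] = -ln(1-0.32) = -ln(0.68) = 0.3857
L[1] = -ln(0.212) = 1.5512
L[2] = -ln(0.192) = 1.6503
mean = (0.3857 + 1.5512 + 1.6503)/3 = 1.1957

1.1957


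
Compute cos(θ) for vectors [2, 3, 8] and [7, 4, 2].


A·B = 2·7 + 3·4 + 8·2 = 42
‖A‖ = √77 = 8.775, ‖B‖ = √69 = 8.3066
cos = 42/(√77·√69) = 42/√5313 = 0.5762

0.5762


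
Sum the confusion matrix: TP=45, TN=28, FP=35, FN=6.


Total = TP + TN + FP + FN
= 45 + 28 + 35 + 6
= 114
(Predicted positive: 80, predicted negative: 34)

114


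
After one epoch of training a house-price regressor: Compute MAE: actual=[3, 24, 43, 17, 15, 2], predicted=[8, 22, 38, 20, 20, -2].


Absolute errors: |3-8|=5, |24-22|=2, |43-38|=5, |17-20|=3, |15-20|=5, |2+ 2|=4
Sum = 24
MAE = 24/6 = 4

4


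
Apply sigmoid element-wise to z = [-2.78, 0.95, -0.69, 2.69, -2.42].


σ(-2.78) = 1/(1+e^2.78) = 0.0584
σ(0.95) = 1/(1+e^-0.95) = 0.7211
σ(-0.69) = 1/(1+e^0.69) = 0.334
σ(2.69) = 1/(1+e^-2.69) = 0.9364
σ(-2.42) = 1/(1+e^2.42) = 0.0817
result = [0.0584, 0.7211, 0.334, 0.9364, 0.0817]

[0.0584, 0.7211, 0.334, 0.9364, 0.0817]


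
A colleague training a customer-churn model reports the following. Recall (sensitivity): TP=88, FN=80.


Recall = TP/(TP+FN)
= 88/(88+80)
= 88/168 = 52.38%

52.38%


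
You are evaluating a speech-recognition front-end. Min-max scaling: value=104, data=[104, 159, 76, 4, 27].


min=4, max=159
(104-4)/(159-4) = 100/155 = 0.6452

0.6452


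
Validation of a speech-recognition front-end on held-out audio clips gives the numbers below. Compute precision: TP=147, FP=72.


Precision = TP/(TP+FP)
= 147/(147+72)
= 147/219 = 67.12%

67.12%


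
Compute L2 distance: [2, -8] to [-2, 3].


d = √((2+ 2)² + (-8-3)²)
  = √(16 + 121)
  = √137 = 11.7047

11.7047


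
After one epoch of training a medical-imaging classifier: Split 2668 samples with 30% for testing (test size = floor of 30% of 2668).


Test = ⌊2668·30/100⌋ = 800
Train = 2668 - 800 = 1868

Train: 1868, Test: 800


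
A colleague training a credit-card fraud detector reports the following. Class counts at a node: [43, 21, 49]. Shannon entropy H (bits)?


Probabilities: [43/113, 21/113, 49/113] ≈ [0.3805, 0.1858, 0.4336]
H = -((43/113)·log₂(43/113) + (21/113)·log₂(21/113) + (49/113)·log₂(49/113))
  = 1.5043 bits

1.5043 bits


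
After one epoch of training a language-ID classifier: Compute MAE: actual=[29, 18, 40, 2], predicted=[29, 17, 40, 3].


Absolute errors: |29-29|=0, |18-17|=1, |40-40|=0, |2-3|=1
Sum = 2
MAE = 2/4 = 1/2

1/2


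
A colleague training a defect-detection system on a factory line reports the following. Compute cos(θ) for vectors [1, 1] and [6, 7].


A·B = 1·6 + 1·7 = 13
‖A‖ = √2 = 1.4142, ‖B‖ = √85 = 9.2195
cos = 13/(√2·√85) = 13/√170 = 0.9971

0.9971


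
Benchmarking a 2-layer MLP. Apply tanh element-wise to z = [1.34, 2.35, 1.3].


tanh(1.34) = 0.8717
tanh(2.35) = 0.982
tanh(1.3) = 0.8617
result = [0.8717, 0.982, 0.8617]

[0.8717, 0.982, 0.8617]


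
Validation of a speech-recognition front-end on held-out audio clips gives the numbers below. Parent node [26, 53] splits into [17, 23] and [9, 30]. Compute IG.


Parent = [26, 53], H_parent = 0.914
H_left = 0.9837 (n=40), H_right = 0.7793 (n=39)
H_children = (40/79)·0.9837 + (39/79)·0.7793 = 0.8828
IG = 0.914 - 0.8828 = 0.0312

0.0312


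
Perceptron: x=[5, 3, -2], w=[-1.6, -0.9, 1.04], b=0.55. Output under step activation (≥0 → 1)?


z = (5)·(-1.6) + (3)·(-0.9) + (-2)·(1.04) + 0.55
  = -12.23
step(z) = 0 (z<0)

0


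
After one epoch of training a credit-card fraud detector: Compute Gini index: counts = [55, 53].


Probabilities: [55/108, 53/108] ≈ [0.5093, 0.4907]
Σpᵢ² = (3025 + 2809)/108² = 5834/11664
Gini = 1 - Σpᵢ² = 1 - 5834/11664 = 0.4998

0.4998


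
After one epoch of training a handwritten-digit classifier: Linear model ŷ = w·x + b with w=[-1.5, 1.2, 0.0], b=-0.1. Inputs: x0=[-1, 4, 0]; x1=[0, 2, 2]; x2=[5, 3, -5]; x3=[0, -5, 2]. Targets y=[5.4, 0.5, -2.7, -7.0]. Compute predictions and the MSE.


ŷ0 = (-1.5)·(-1) + (1.2)·(4) + (0.0)·(0) - 0.1 = 6.2
ŷ1 = (-1.5)·(0) + (1.2)·(2) + (0.0)·(2) - 0.1 = 2.3
ŷ2 = (-1.5)·(5) + (1.2)·(3) + (0.0)·(-5) - 0.1 = -4.0
ŷ3 = (-1.5)·(0) + (1.2)·(-5) + (0.0)·(2) - 0.1 = -6.1
errors² = [0.64, 3.24, 1.69, 0.81]
MSE = 6.3800/4 = 1.595

1.595


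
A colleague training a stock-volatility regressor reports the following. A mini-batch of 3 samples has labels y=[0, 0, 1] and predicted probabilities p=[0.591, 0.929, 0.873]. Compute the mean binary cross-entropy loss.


L[0] = -ln(1-0.591) = -ln(0.409) = 0.894
L[1] = -ln(1-0.929) = -ln(0.071) = 2.6451
L[2] = -ln(0.873) = 0.1358
mean = (0.894 + 2.6451 + 0.1358)/3 = 1.225

1.225


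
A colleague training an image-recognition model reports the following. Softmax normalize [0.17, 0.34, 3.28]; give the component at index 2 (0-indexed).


Exponentials: e^0.17=1.1853, e^0.34=1.4049, e^3.28=26.5758
Sum = 29.166
Softmax = [0.0406, 0.0482, 0.9112]
p[2] = 26.5758/29.166 = 0.9112

0.9112


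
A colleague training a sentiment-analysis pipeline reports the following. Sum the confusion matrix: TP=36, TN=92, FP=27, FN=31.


Total = TP + TN + FP + FN
= 36 + 92 + 27 + 31
= 186
(Predicted positive: 63, predicted negative: 123)

186


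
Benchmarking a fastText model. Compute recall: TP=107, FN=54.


Recall = TP/(TP+FN)
= 107/(107+54)
= 107/161 = 66.46%

66.46%


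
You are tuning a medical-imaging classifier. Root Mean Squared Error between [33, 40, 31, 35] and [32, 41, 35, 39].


MSE = 34/4 = 8.5
RMSE = √(34/4) = 2.9155

2.9155


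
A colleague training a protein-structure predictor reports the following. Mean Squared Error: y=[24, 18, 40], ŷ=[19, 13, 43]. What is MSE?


Squared errors: (24-19)²=25, (18-13)²=25, (40-43)²=9
Sum = 59
MSE = 59/3 = 59/3

59/3


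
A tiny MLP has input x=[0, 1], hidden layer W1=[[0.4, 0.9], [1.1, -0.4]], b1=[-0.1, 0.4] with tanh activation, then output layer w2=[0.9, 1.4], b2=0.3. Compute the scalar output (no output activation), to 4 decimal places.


z1[0] = (0.4)·(0) + (0.9)·(1) - 0.1 = 0.8
z1[1] = (1.1)·(0) + (-0.4)·(1) + 0.4 = 0.0
h = tanh(z1) = [0.664, 0.0]
output = (0.9)·(0.664) + (1.4)·(0.0) + 0.3 = 0.8976

0.8976


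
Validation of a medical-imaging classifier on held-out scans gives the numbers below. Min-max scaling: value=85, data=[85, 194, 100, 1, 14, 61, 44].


min=1, max=194
(85-1)/(194-1) = 84/193 = 0.4352

0.4352


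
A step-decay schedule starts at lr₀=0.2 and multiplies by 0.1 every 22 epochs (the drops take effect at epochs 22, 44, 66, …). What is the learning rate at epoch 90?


n_drops = ⌊90/22⌋ = 4
lr = 0.2·0.1^4 = 0.2·0.0001 = 0.00002

0.00002


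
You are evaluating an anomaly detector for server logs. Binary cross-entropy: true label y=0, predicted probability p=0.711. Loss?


BCE = -[y·ln(p) + (1-y)·ln(1-p)]
= -0 - 1·ln(1-0.711)
= -ln(0.289) = 1.2413

1.2413


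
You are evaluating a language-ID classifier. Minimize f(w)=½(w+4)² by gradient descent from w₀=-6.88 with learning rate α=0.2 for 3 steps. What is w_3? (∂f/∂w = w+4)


step 1: grad = -6.88+4 = -2.88; w = -6.88 - 0.2·(-2.88) = -6.304
step 2: grad = -6.304+4 = -2.304; w = -6.304 - 0.2·(-2.304) = -5.8432
step 3: grad = -5.8432+4 = -1.8432; w = -5.8432 - 0.2·(-1.8432) = -5.47456

-5.47456


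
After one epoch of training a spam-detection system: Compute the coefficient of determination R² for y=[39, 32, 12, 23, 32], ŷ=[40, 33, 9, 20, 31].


ȳ = 27.6
SS_res = Σ(y-ŷ)² = 21
SS_tot = Σ(y-ȳ)² = 433.2
R² = 1 - SS_res/SS_tot = 1 - 0.0485 = 0.9515

0.9515


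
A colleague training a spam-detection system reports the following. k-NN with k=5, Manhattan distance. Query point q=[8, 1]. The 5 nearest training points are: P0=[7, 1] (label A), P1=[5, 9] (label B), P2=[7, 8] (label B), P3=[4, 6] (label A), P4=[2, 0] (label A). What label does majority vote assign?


d(q,P0) = 1  (label A)
d(q,P1) = 11  (label B)
d(q,P2) = 8  (label B)
d(q,P3) = 9  (label A)
d(q,P4) = 7  (label A)
Votes: A=3, B=2
Majority → A

A


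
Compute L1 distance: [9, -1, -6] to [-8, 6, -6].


d = |9+ 8| + |-1-6| + |-6+ 6|
  = 17 + 7 + 0
  = 24

24


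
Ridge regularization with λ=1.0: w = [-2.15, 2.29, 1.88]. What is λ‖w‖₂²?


‖w‖₂² = (-2.15)² + (2.29)² + (1.88)²
     = 4.6225 + 5.2441 + 3.5344
     = 13.401
λ·‖w‖₂² = 1.0·13.401 = 13.401

13.401


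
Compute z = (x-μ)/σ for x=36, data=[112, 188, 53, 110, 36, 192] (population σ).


μ = 115.1667, σ = 59.6892
z = (36 - 115.1667)/59.6892 = -1.3263

-1.3263


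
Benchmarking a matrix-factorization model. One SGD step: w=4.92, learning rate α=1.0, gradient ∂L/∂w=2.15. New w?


w_new = w - α·∇
= 4.92 - 1.0·2.15
= 4.92 - 2.15
= 2.77

2.77


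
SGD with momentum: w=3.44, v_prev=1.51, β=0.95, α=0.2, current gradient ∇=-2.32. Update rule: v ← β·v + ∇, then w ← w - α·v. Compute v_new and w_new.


v_new = 0.95·1.51 - 2.32 = 1.4345 - 2.32 = -0.8855
w_new = 3.44 - 0.2·-0.8855 = 3.44 + 0.1771 = 3.6171

v_new=-0.8855, w_new=3.6171


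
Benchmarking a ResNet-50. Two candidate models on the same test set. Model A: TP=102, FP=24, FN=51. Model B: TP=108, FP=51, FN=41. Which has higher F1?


Model A: P=102/126=0.8095, R=102/153=0.6667, F1=2PR/(P+R)=2TP/(2TP+FP+FN)=204/279=0.7312
Model B: P=108/159=0.6792, R=108/149=0.7248, F1=2PR/(P+R)=2TP/(2TP+FP+FN)=216/308=0.7013
0.7312 > 0.7013 → Model A

Model A


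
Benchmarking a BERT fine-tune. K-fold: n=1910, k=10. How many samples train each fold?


Fold size = 1910/10 = 191
Training per fold = 1910 - 191 = 1719

1719


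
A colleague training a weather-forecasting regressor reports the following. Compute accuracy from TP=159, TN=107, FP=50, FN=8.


Accuracy = (TP+TN)/(TP+TN+FP+FN)
= (159+107)/(324)
= 266/324 = 82.1%

82.1%


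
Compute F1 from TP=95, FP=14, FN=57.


Precision = 95/109 = 0.8716
Recall = 95/152 = 0.625
F1 = 2·P·R/(P+R) = 2·TP/(2·TP+FP+FN) = 190/(190+14+57) = 190/261 = 0.728

0.728


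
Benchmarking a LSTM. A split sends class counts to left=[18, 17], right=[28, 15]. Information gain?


Parent = [46, 32], H_parent = 0.9766
H_left = 0.9994 (n=35), H_right = 0.933 (n=43)
H_children = (35/78)·0.9994 + (43/78)·0.933 = 0.9628
IG = 0.9766 - 0.9628 = 0.0138

0.0138


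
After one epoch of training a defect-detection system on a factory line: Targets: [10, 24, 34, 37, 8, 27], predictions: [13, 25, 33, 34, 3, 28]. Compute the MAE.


Absolute errors: |10-13|=3, |24-25|=1, |34-33|=1, |37-34|=3, |8-3|=5, |27-28|=1
Sum = 14
MAE = 14/6 = 7/3

7/3


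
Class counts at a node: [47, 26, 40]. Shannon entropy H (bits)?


Probabilities: [47/113, 26/113, 40/113] ≈ [0.4159, 0.2301, 0.354]
H = -((47/113)·log₂(47/113) + (26/113)·log₂(26/113) + (40/113)·log₂(40/113))
  = 1.5445 bits

1.5445 bits


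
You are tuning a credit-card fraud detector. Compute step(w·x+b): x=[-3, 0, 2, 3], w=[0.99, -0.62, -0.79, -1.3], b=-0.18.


z = (-3)·(0.99) + (0)·(-0.62) + (2)·(-0.79) + (3)·(-1.3) - 0.18
  = -8.63
step(z) = 0 (z<0)

0


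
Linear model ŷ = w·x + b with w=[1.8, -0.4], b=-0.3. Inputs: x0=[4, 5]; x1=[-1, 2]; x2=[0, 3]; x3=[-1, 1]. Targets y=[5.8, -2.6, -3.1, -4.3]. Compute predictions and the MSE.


ŷ0 = (1.8)·(4) + (-0.4)·(5) - 0.3 = 4.9
ŷ1 = (1.8)·(-1) + (-0.4)·(2) - 0.3 = -2.9
ŷ2 = (1.8)·(0) + (-0.4)·(3) - 0.3 = -1.5
ŷ3 = (1.8)·(-1) + (-0.4)·(1) - 0.3 = -2.5
errors² = [0.81, 0.09, 2.56, 3.24]
MSE = 6.7000/4 = 1.675

1.675


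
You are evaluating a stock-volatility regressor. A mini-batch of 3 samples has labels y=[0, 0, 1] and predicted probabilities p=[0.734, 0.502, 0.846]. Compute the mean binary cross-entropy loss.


L[0] = -ln(1-0.734) = -ln(0.266) = 1.3243
L[1] = -ln(1-0.502) = -ln(0.498) = 0.6972
L[2] = -ln(0.846) = 0.1672
mean = (1.3243 + 0.6972 + 0.1672)/3 = 0.7296

0.7296


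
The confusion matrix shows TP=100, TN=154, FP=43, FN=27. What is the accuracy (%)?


Accuracy = (TP+TN)/(TP+TN+FP+FN)
= (100+154)/(324)
= 254/324 = 78.4%

78.4%


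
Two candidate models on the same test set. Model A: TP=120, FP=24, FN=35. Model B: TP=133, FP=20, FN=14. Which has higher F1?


Model A: P=120/144=0.8333, R=120/155=0.7742, F1=2PR/(P+R)=2TP/(2TP+FP+FN)=240/299=0.8027
Model B: P=133/153=0.8693, R=133/147=0.9048, F1=2PR/(P+R)=2TP/(2TP+FP+FN)=266/300=0.8867
0.8027 < 0.8867 → Model B

Model B


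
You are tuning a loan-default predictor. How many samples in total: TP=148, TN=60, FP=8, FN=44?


Total = TP + TN + FP + FN
= 148 + 60 + 8 + 44
= 260
(Predicted positive: 156, predicted negative: 104)

260


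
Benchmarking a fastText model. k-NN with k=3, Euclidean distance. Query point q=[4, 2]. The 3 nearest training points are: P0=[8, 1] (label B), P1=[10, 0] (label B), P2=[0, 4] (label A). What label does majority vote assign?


d(q,P0) = 4.1231  (label B)
d(q,P1) = 6.3246  (label B)
d(q,P2) = 4.4721  (label A)
Votes: A=1, B=2
Majority → B

B


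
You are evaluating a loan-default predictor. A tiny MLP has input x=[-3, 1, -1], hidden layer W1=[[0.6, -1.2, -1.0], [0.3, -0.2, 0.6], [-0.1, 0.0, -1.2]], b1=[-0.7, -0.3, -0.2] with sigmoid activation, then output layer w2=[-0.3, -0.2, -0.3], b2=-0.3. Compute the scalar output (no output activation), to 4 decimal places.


z1[0] = (0.6)·(-3) + (-1.2)·(1) + (-1.0)·(-1) - 0.7 = -2.7
z1[1] = (0.3)·(-3) + (-0.2)·(1) + (0.6)·(-1) - 0.3 = -2.0
z1[2] = (-0.1)·(-3) + (0.0)·(1) + (-1.2)·(-1) - 0.2 = 1.3
h = sigmoid(z1) = [0.063, 0.1192, 0.7858]
output = (-0.3)·(0.063) + (-0.2)·(0.1192) + (-0.3)·(0.7858) - 0.3 = -0.5785

-0.5785


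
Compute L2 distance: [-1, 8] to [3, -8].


d = √((-1-3)² + (8+ 8)²)
  = √(16 + 256)
  = √272 = 16.4924

16.4924


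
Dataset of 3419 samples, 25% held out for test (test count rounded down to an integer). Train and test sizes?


Test = ⌊3419·25/100⌋ = 854
Train = 3419 - 854 = 2565

Train: 2565, Test: 854


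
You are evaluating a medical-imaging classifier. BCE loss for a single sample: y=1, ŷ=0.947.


BCE = -[y·ln(p) + (1-y)·ln(1-p)]
= -1·ln(0.947) - 0
= -ln(0.947) = 0.0545

0.0545


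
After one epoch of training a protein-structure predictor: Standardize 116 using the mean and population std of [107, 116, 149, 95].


μ = 116.75, σ = 20.0546
z = (116 - 116.75)/20.0546 = -0.0374

-0.0374


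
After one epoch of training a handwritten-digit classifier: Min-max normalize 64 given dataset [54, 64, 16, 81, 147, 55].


min=16, max=147
(64-16)/(147-16) = 48/131 = 0.3664

0.3664


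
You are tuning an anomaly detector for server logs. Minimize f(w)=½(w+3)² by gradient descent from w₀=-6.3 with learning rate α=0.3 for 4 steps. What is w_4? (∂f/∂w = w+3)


step 1: grad = -6.3+3 = -3.3; w = -6.3 - 0.3·(-3.3) = -5.31
step 2: grad = -5.31+3 = -2.31; w = -5.31 - 0.3·(-2.31) = -4.617
step 3: grad = -4.617+3 = -1.617; w = -4.617 - 0.3·(-1.617) = -4.1319
step 4: grad = -4.1319+3 = -1.1319; w = -4.1319 - 0.3·(-1.1319) = -3.79233

-3.79233


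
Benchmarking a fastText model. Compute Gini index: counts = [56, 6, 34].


Probabilities: [56/96, 6/96, 34/96] ≈ [0.5833, 0.0625, 0.3542]
Σpᵢ² = (3136 + 36 + 1156)/96² = 4328/9216
Gini = 1 - Σpᵢ² = 1 - 4328/9216 = 0.5304

0.5304


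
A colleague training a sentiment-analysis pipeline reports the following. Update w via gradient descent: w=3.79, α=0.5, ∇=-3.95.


w_new = w - α·∇
= 3.79 - 0.5·-3.95
= 3.79 + 1.975
= 5.765

5.765


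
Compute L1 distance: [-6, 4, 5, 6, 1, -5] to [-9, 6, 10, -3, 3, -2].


d = |-6+ 9| + |4-6| + |5-10| + |6+ 3| + |1-3| + |-5+ 2|
  = 3 + 2 + 5 + 9 + 2 + 3
  = 24

24


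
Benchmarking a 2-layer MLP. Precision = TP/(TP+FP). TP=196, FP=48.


Precision = TP/(TP+FP)
= 196/(196+48)
= 196/244 = 80.33%

80.33%


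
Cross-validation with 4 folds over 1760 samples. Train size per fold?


Fold size = 1760/4 = 440
Training per fold = 1760 - 440 = 1320

1320


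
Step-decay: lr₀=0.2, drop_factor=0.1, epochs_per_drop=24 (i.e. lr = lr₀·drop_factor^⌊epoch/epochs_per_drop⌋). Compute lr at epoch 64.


n_drops = ⌊64/24⌋ = 2
lr = 0.2·0.1^2 = 0.2·0.01 = 0.002

0.002


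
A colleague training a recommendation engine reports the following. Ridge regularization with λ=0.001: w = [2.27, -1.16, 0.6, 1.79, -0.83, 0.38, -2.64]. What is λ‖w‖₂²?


‖w‖₂² = (2.27)² + (-1.16)² + (0.6)² + (1.79)² + (-0.83)² + (0.38)² + (-2.64)²
     = 5.1529 + 1.3456 + 0.36 + 3.2041 + 0.6889 + 0.1444 + 6.9696
     = 17.8655
λ·‖w‖₂² = 0.001·17.8655 = 0.017866

0.017866


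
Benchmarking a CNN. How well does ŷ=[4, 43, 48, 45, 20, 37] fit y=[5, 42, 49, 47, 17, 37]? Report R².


ȳ = 32.8333
SS_res = Σ(y-ŷ)² = 16
SS_tot = Σ(y-ȳ)² = 1588.83
R² = 1 - SS_res/SS_tot = 1 - 0.0101 = 0.9899

0.9899


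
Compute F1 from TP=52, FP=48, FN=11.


Precision = 52/100 = 0.52
Recall = 52/63 = 0.8254
F1 = 2·P·R/(P+R) = 2·TP/(2·TP+FP+FN) = 104/(104+48+11) = 104/163 = 0.638

0.638


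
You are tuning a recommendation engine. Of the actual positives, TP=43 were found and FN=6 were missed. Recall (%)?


Recall = TP/(TP+FN)
= 43/(43+6)
= 43/49 = 87.76%

87.76%


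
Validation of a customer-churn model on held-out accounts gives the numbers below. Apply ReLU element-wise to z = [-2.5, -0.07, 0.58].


ReLU(-2.5) = max(0, -2.5) = 0.0
ReLU(-0.07) = max(0, -0.07) = 0.0
ReLU(0.58) = max(0, 0.58) = 0.58
result = [0.0, 0.0, 0.58]

[0.0, 0.0, 0.58]


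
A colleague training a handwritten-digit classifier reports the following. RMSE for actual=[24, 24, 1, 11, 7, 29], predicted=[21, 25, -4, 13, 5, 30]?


MSE = 44/6 = 7.3333
RMSE = √(44/6) = 2.708

2.708


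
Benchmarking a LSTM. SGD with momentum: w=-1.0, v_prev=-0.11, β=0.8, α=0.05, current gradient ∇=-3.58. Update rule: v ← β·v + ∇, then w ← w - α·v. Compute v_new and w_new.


v_new = 0.8·-0.11 - 3.58 = -0.088 - 3.58 = -3.668
w_new = -1.0 - 0.05·-3.668 = -1.0 + 0.1834 = -0.8166

v_new=-3.668, w_new=-0.8166


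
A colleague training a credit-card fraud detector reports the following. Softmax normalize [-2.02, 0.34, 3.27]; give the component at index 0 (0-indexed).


Exponentials: e^-2.02=0.1327, e^0.34=1.4049, e^3.27=26.3113
Sum = 27.8489
Softmax = [0.0048, 0.0504, 0.9448]
p[0] = 0.1327/27.8489 = 0.0048

0.0048


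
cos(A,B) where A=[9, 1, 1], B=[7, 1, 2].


A·B = 9·7 + 1·1 + 1·2 = 66
‖A‖ = √83 = 9.1104, ‖B‖ = √54 = 7.3485
cos = 66/(√83·√54) = 66/√4482 = 0.9858

0.9858


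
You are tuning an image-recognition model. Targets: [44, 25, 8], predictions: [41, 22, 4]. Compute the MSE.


Squared errors: (44-41)²=9, (25-22)²=9, (8-4)²=16
Sum = 34
MSE = 34/3 = 34/3

34/3


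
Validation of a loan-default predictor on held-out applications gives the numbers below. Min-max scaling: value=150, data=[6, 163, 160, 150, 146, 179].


min=6, max=179
(150-6)/(179-6) = 144/173 = 0.8324

0.8324


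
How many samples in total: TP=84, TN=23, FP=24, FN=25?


Total = TP + TN + FP + FN
= 84 + 23 + 24 + 25
= 156
(Predicted positive: 108, predicted negative: 48)

156


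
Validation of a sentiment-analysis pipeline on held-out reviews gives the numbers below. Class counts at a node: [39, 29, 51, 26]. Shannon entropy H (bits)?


Probabilities: [39/145, 29/145, 51/145, 26/145] ≈ [0.269, 0.2, 0.3517, 0.1793]
H = -((39/145)·log₂(39/145) + (29/145)·log₂(29/145) + (51/145)·log₂(51/145) + (26/145)·log₂(26/145))
  = 1.9488 bits

1.9488 bits


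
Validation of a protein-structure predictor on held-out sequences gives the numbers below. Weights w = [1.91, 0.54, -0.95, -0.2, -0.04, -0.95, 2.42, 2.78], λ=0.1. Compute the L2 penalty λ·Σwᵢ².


‖w‖₂² = (1.91)² + (0.54)² + (-0.95)² + (-0.2)² + (-0.04)² + (-0.95)² + (2.42)² + (2.78)²
     = 3.6481 + 0.2916 + 0.9025 + 0.04 + 0.0016 + 0.9025 + 5.8564 + 7.7284
     = 19.3711
λ·‖w‖₂² = 0.1·19.3711 = 1.93711

1.93711


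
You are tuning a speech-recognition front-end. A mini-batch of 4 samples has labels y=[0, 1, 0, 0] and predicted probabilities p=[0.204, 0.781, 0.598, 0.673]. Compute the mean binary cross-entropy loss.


L[0] = -ln(1-0.204) = -ln(0.796) = 0.2282
L[1] = -ln(0.781) = 0.2472
L[2] = -ln(1-0.598) = -ln(0.402) = 0.9113
L[3] = -ln(1-0.673) = -ln(0.327) = 1.1178
mean = (0.2282 + 0.2472 + 0.9113 + 1.1178)/4 = 0.6261

0.6261


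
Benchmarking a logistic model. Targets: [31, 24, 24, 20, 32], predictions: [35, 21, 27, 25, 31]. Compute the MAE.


Absolute errors: |31-35|=4, |24-21|=3, |24-27|=3, |20-25|=5, |32-31|=1
Sum = 16
MAE = 16/5 = 16/5

16/5


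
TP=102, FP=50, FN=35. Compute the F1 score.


Precision = 102/152 = 0.6711
Recall = 102/137 = 0.7445
F1 = 2·P·R/(P+R) = 2·TP/(2·TP+FP+FN) = 204/(204+50+35) = 204/289 = 0.7059

0.7059


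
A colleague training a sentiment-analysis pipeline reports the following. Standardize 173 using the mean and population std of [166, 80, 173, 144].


μ = 140.75, σ = 36.67
z = (173 - 140.75)/36.67 = 0.8795

0.8795


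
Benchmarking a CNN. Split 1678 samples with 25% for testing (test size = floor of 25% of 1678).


Test = ⌊1678·25/100⌋ = 419
Train = 1678 - 419 = 1259

Train: 1259, Test: 419


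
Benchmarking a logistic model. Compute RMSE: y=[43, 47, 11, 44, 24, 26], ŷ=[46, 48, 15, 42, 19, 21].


MSE = 80/6 = 13.3333
RMSE = √(80/6) = 3.6515

3.6515


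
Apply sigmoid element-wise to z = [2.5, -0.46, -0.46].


σ(2.5) = 1/(1+e^-2.5) = 0.9241
σ(-0.46) = 1/(1+e^0.46) = 0.387
σ(-0.46) = 1/(1+e^0.46) = 0.387
result = [0.9241, 0.387, 0.387]

[0.9241, 0.387, 0.387]


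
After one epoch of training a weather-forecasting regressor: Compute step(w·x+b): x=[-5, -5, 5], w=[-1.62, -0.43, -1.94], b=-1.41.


z = (-5)·(-1.62) + (-5)·(-0.43) + (5)·(-1.94) - 1.41
  = -0.86
step(z) = 0 (z<0)

0


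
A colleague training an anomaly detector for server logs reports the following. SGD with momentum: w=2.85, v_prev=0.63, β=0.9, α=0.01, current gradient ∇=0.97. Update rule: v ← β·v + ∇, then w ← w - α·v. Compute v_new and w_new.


v_new = 0.9·0.63 + 0.97 = 0.567 + 0.97 = 1.537
w_new = 2.85 - 0.01·1.537 = 2.85 - 0.01537 = 2.83463

v_new=1.537, w_new=2.83463


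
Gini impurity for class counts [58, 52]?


Probabilities: [58/110, 52/110] ≈ [0.5273, 0.4727]
Σpᵢ² = (3364 + 2704)/110² = 6068/12100
Gini = 1 - Σpᵢ² = 1 - 6068/12100 = 0.4985

0.4985


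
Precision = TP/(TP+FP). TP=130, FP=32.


Precision = TP/(TP+FP)
= 130/(130+32)
= 130/162 = 80.25%

80.25%


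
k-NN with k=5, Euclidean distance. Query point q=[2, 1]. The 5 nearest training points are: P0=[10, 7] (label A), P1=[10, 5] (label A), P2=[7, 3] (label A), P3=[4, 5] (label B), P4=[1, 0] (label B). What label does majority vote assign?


d(q,P0) = 10.0  (label A)
d(q,P1) = 8.9443  (label A)
d(q,P2) = 5.3852  (label A)
d(q,P3) = 4.4721  (label B)
d(q,P4) = 1.4142  (label B)
Votes: A=3, B=2
Majority → A

A


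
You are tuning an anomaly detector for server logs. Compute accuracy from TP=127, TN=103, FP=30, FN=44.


Accuracy = (TP+TN)/(TP+TN+FP+FN)
= (127+103)/(304)
= 230/304 = 75.66%

75.66%


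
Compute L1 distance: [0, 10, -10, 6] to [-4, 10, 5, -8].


d = |0+ 4| + |10-10| + |-10-5| + |6+ 8|
  = 4 + 0 + 15 + 14
  = 33

33


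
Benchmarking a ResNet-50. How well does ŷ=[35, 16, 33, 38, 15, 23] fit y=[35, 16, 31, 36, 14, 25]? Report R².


ȳ = 26.1667
SS_res = Σ(y-ŷ)² = 13
SS_tot = Σ(y-ȳ)² = 450.83
R² = 1 - SS_res/SS_tot = 1 - 0.0288 = 0.9712

0.9712


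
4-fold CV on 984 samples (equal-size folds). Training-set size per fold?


Fold size = 984/4 = 246
Training per fold = 984 - 246 = 738

738


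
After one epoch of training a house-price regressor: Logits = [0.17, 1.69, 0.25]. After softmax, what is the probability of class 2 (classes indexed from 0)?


Exponentials: e^0.17=1.1853, e^1.69=5.4195, e^0.25=1.284
Sum = 7.8888
Softmax = [0.1503, 0.687, 0.1628]
p[2] = 1.284/7.8888 = 0.1628

0.1628


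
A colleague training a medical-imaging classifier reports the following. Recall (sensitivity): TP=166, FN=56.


Recall = TP/(TP+FN)
= 166/(166+56)
= 166/222 = 74.77%

74.77%


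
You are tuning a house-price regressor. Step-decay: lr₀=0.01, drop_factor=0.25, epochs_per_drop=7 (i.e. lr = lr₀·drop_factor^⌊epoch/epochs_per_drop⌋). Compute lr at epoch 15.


n_drops = ⌊15/7⌋ = 2
lr = 0.01·0.25^2 = 0.01·0.0625 = 0.000625

0.000625


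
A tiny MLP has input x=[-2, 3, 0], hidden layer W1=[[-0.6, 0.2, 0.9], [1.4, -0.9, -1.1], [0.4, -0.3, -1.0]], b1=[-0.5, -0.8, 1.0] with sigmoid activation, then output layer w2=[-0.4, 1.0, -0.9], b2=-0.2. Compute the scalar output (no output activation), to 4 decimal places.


z1[0] = (-0.6)·(-2) + (0.2)·(3) + (0.9)·(0) - 0.5 = 1.3
z1[1] = (1.4)·(-2) + (-0.9)·(3) + (-1.1)·(0) - 0.8 = -6.3
z1[2] = (0.4)·(-2) + (-0.3)·(3) + (-1.0)·(0) + 1.0 = -0.7
h = sigmoid(z1) = [0.7858, 0.0018, 0.3318]
output = (-0.4)·(0.7858) + (1.0)·(0.0018) + (-0.9)·(0.3318) - 0.2 = -0.8111

-0.8111


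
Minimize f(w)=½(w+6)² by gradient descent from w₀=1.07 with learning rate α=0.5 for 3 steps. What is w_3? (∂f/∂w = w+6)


step 1: grad = 1.07+6 = 7.07; w = 1.07 - 0.5·(7.07) = -2.465
step 2: grad = -2.465+6 = 3.535; w = -2.465 - 0.5·(3.535) = -4.2325
step 3: grad = -4.2325+6 = 1.7675; w = -4.2325 - 0.5·(1.7675) = -5.11625

-5.11625


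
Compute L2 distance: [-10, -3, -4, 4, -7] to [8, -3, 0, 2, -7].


d = √((-10-8)² + (-3+ 3)² + (-4-0)² + (4-2)² + (-7+ 7)²)
  = √(324 + 0 + 16 + 4 + 0)
  = √344 = 18.5472

18.5472


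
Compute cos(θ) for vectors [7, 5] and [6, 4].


A·B = 7·6 + 5·4 = 62
‖A‖ = √74 = 8.6023, ‖B‖ = √52 = 7.2111
cos = 62/(√74·√52) = 62/√3848 = 0.9995

0.9995


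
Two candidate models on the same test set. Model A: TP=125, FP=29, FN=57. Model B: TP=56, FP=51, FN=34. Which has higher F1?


Model A: P=125/154=0.8117, R=125/182=0.6868, F1=2PR/(P+R)=2TP/(2TP+FP+FN)=250/336=0.744
Model B: P=56/107=0.5234, R=56/90=0.6222, F1=2PR/(P+R)=2TP/(2TP+FP+FN)=112/197=0.5685
0.744 > 0.5685 → Model A

Model A


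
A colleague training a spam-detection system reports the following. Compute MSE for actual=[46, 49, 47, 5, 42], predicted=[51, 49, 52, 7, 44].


Squared errors: (46-51)²=25, (49-49)²=0, (47-52)²=25, (5-7)²=4, (42-44)²=4
Sum = 58
MSE = 58/5 = 58/5

58/5


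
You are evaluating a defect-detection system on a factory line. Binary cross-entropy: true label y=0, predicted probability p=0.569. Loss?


BCE = -[y·ln(p) + (1-y)·ln(1-p)]
= -0 - 1·ln(1-0.569)
= -ln(0.431) = 0.8416

0.8416


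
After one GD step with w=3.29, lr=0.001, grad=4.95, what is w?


w_new = w - α·∇
= 3.29 - 0.001·4.95
= 3.29 - 0.00495
= 3.28505

3.28505


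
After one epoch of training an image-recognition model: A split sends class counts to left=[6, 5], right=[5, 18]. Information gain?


Parent = [11, 23], H_parent = 0.9082
H_left = 0.994 (n=11), H_right = 0.7554 (n=23)
H_children = (11/34)·0.994 + (23/34)·0.7554 = 0.8326
IG = 0.9082 - 0.8326 = 0.0756

0.0756


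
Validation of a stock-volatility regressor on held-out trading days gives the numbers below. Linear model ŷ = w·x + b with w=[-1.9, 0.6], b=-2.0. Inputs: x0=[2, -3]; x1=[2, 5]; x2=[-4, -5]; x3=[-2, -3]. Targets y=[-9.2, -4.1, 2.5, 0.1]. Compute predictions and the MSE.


ŷ0 = (-1.9)·(2) + (0.6)·(-3) - 2.0 = -7.6
ŷ1 = (-1.9)·(2) + (0.6)·(5) - 2.0 = -2.8
ŷ2 = (-1.9)·(-4) + (0.6)·(-5) - 2.0 = 2.6
ŷ3 = (-1.9)·(-2) + (0.6)·(-3) - 2.0 = 0.0
errors² = [2.56, 1.69, 0.01, 0.01]
MSE = 4.2700/4 = 1.0675

1.0675


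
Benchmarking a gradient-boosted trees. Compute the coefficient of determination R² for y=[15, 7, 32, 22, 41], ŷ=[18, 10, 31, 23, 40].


ȳ = 23.4
SS_res = Σ(y-ŷ)² = 21
SS_tot = Σ(y-ȳ)² = 725.2
R² = 1 - SS_res/SS_tot = 1 - 0.029 = 0.971

0.971


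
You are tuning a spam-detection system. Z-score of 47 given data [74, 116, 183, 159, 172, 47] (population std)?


μ = 125.1667, σ = 50.818
z = (47 - 125.1667)/50.818 = -1.5382

-1.5382


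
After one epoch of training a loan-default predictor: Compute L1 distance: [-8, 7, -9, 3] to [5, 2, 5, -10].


d = |-8-5| + |7-2| + |-9-5| + |3+ 10|
  = 13 + 5 + 14 + 13
  = 45

45


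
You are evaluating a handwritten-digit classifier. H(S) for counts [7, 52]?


Probabilities: [7/59, 52/59] ≈ [0.1186, 0.8814]
H = -((7/59)·log₂(7/59) + (52/59)·log₂(52/59))
  = 0.5255 bits

0.5255 bits


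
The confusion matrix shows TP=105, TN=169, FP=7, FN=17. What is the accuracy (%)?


Accuracy = (TP+TN)/(TP+TN+FP+FN)
= (105+169)/(298)
= 274/298 = 91.95%

91.95%


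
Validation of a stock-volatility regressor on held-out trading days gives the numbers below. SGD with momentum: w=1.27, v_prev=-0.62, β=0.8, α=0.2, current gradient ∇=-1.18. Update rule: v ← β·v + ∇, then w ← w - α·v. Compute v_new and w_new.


v_new = 0.8·-0.62 - 1.18 = -0.496 - 1.18 = -1.676
w_new = 1.27 - 0.2·-1.676 = 1.27 + 0.3352 = 1.6052

v_new=-1.676, w_new=1.6052


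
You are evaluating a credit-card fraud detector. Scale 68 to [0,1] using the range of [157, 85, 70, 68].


min=68, max=157
(68-68)/(157-68) = 0/89 = 0.0

0.0


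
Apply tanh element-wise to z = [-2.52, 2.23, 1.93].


tanh(-2.52) = -0.9871
tanh(2.23) = 0.9771
tanh(1.93) = 0.9587
result = [-0.9871, 0.9771, 0.9587]

[-0.9871, 0.9771, 0.9587]


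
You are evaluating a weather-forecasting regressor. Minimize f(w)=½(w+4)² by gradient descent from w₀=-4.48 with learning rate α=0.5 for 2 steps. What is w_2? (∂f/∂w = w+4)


step 1: grad = -4.48+4 = -0.48; w = -4.48 - 0.5·(-0.48) = -4.24
step 2: grad = -4.24+4 = -0.24; w = -4.24 - 0.5·(-0.24) = -4.12

-4.12


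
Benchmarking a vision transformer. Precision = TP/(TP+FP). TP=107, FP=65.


Precision = TP/(TP+FP)
= 107/(107+65)
= 107/172 = 62.21%

62.21%


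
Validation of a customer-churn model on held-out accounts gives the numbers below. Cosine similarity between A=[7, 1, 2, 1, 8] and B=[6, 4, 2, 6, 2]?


A·B = 7·6 + 1·4 + 2·2 + 1·6 + 8·2 = 72
‖A‖ = √119 = 10.9087, ‖B‖ = √96 = 9.798
cos = 72/(√119·√96) = 72/√11424 = 0.6736

0.6736


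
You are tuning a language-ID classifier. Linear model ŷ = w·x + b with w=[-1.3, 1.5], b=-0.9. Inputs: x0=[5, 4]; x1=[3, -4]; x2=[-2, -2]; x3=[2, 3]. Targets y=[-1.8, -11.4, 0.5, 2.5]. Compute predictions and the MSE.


ŷ0 = (-1.3)·(5) + (1.5)·(4) - 0.9 = -1.4
ŷ1 = (-1.3)·(3) + (1.5)·(-4) - 0.9 = -10.8
ŷ2 = (-1.3)·(-2) + (1.5)·(-2) - 0.9 = -1.3
ŷ3 = (-1.3)·(2) + (1.5)·(3) - 0.9 = 1.0
errors² = [0.16, 0.36, 3.24, 2.25]
MSE = 6.0100/4 = 1.5025

1.5025


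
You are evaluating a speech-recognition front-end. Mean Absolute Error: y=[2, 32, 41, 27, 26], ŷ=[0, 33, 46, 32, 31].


Absolute errors: |2-0|=2, |32-33|=1, |41-46|=5, |27-32|=5, |26-31|=5
Sum = 18
MAE = 18/5 = 18/5

18/5


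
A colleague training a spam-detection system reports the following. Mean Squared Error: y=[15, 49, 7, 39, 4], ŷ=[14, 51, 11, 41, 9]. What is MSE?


Squared errors: (15-14)²=1, (49-51)²=4, (7-11)²=16, (39-41)²=4, (4-9)²=25
Sum = 50
MSE = 50/5 = 10

10


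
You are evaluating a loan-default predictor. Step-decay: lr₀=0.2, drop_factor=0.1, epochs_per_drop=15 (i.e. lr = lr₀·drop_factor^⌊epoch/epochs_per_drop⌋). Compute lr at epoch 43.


n_drops = ⌊43/15⌋ = 2
lr = 0.2·0.1^2 = 0.2·0.01 = 0.002

0.002


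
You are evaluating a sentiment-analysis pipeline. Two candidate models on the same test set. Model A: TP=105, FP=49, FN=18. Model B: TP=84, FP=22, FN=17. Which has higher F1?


Model A: P=105/154=0.6818, R=105/123=0.8537, F1=2PR/(P+R)=2TP/(2TP+FP+FN)=210/277=0.7581
Model B: P=84/106=0.7925, R=84/101=0.8317, F1=2PR/(P+R)=2TP/(2TP+FP+FN)=168/207=0.8116
0.7581 < 0.8116 → Model B

Model B


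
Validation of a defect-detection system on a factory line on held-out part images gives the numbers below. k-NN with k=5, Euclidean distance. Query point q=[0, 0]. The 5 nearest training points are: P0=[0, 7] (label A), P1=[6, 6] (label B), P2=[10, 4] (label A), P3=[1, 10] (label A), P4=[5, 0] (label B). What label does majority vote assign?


d(q,P0) = 7.0  (label A)
d(q,P1) = 8.4853  (label B)
d(q,P2) = 10.7703  (label A)
d(q,P3) = 10.0499  (label A)
d(q,P4) = 5.0  (label B)
Votes: A=3, B=2
Majority → A

A


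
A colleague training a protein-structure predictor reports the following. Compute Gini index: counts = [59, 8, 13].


Probabilities: [59/80, 8/80, 13/80] ≈ [0.7375, 0.1, 0.1625]
Σpᵢ² = (3481 + 64 + 169)/80² = 3714/6400
Gini = 1 - Σpᵢ² = 1 - 3714/6400 = 0.4197

0.4197


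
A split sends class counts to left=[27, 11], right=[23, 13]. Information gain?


Parent = [50, 24], H_parent = 0.909
H_left = 0.868 (n=38), H_right = 0.9436 (n=36)
H_children = (38/74)·0.868 + (36/74)·0.9436 = 0.9048
IG = 0.909 - 0.9048 = 0.0042

0.0042


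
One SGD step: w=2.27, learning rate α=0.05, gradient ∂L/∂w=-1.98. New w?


w_new = w - α·∇
= 2.27 - 0.05·-1.98
= 2.27 + 0.099
= 2.369

2.369
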